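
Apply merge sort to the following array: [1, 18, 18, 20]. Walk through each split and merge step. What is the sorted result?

Merge sort trace:

Split: [1, 18, 18, 20] -> [1, 18] and [18, 20]
  Split: [1, 18] -> [1] and [18]
  Merge: [1] + [18] -> [1, 18]
  Split: [18, 20] -> [18] and [20]
  Merge: [18] + [20] -> [18, 20]
Merge: [1, 18] + [18, 20] -> [1, 18, 18, 20]

Final sorted array: [1, 18, 18, 20]

The merge sort proceeds by recursively splitting the array and merging sorted halves.
After all merges, the sorted array is [1, 18, 18, 20].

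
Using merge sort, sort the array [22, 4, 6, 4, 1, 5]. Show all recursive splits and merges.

Merge sort trace:

Split: [22, 4, 6, 4, 1, 5] -> [22, 4, 6] and [4, 1, 5]
  Split: [22, 4, 6] -> [22] and [4, 6]
    Split: [4, 6] -> [4] and [6]
    Merge: [4] + [6] -> [4, 6]
  Merge: [22] + [4, 6] -> [4, 6, 22]
  Split: [4, 1, 5] -> [4] and [1, 5]
    Split: [1, 5] -> [1] and [5]
    Merge: [1] + [5] -> [1, 5]
  Merge: [4] + [1, 5] -> [1, 4, 5]
Merge: [4, 6, 22] + [1, 4, 5] -> [1, 4, 4, 5, 6, 22]

Final sorted array: [1, 4, 4, 5, 6, 22]

The merge sort proceeds by recursively splitting the array and merging sorted halves.
After all merges, the sorted array is [1, 4, 4, 5, 6, 22].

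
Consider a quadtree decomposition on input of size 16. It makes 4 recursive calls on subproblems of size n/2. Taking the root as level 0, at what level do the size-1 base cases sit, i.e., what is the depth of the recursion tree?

For divide and conquer with division factor 2:

Problem sizes at each level:
Level 0: 16
Level 1: 8
Level 2: 4
Level 3: 2
Level 4: 1

The root is level 0 and the size-1 base case is level 4 (the tree spans levels 0 through 4, i.e. 5 levels counting the root), so the depth is the number of divisions: log_2(16) = 4

The recursion tree depth is log_2(16) = 4. At each level, the problem size is divided by 2, so it takes 4 divisions to reduce to a base case of size 1. The algorithm makes 4 recursive calls at each level.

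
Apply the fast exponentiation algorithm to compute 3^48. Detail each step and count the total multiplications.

Computing 3^48 by squaring (build up from 3^1; each line after the first costs one multiplication):

3^1 = 3
3^2 = (3^1)^2 = 3^2 = 9
3^3 = 3 * 3^2 = 3 * 9 = 27
3^6 = (3^3)^2 = 27^2 = 729
3^12 = (3^6)^2 = 729^2 = 531441
3^24 = (3^12)^2 = 531441^2 = 282429536481
3^48 = (3^24)^2 = 282429536481^2 = 79766443076872509863361

Result: 79766443076872509863361
Multiplications needed: 6 (6 lines after 3^1)

3^48 = 79766443076872509863361. Using exponentiation by squaring, this requires 6 multiplications. The key idea: if the exponent is even, square the half-power; if odd, multiply by the base once.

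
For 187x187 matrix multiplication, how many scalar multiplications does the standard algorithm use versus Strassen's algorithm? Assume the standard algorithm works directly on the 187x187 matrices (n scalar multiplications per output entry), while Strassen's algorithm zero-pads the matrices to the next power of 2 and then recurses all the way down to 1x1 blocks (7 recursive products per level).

Matrix multiplication for 187x187 matrices:

Strassen's algorithm requires power-of-2 dimensions. Pad 187x187 to 256x256 (next power of 2).

Standard algorithm: 187^3 = 6539203 multiplications
Strassen's algorithm: 7^(log2(256)) = 7^8 = 5764801 multiplications
Savings: 6539203 - 5764801 = 774402 multiplications

Standard: 6539203 multiplications (187^3). Strassen: 5764801 multiplications (7^8, after padding to 256x256). Strassen reduces 8 recursive multiplications to 7 at each level.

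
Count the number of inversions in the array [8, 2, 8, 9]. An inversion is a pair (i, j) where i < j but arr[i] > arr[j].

Finding inversions in [8, 2, 8, 9]:

(0, 1): arr[0]=8 > arr[1]=2

Total inversions: 1

The array has 1 inversion(s): (0,1). Each pair (i,j) satisfies i < j and arr[i] > arr[j].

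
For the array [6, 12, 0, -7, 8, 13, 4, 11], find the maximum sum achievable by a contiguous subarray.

Using Kadane's algorithm on [6, 12, 0, -7, 8, 13, 4, 11]:

Scanning through the array:
Position 1 (value 12): max_ending_here = 18, max_so_far = 18
Position 2 (value 0): max_ending_here = 18, max_so_far = 18
Position 3 (value -7): max_ending_here = 11, max_so_far = 18
Position 4 (value 8): max_ending_here = 19, max_so_far = 19
Position 5 (value 13): max_ending_here = 32, max_so_far = 32
Position 6 (value 4): max_ending_here = 36, max_so_far = 36
Position 7 (value 11): max_ending_here = 47, max_so_far = 47

Maximum subarray: [6, 12, 0, -7, 8, 13, 4, 11]
Maximum sum: 47

The maximum subarray is [6, 12, 0, -7, 8, 13, 4, 11] with sum 47. This subarray runs from index 0 to index 7.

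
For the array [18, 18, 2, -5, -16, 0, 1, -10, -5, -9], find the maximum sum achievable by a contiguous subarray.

Using Kadane's algorithm on [18, 18, 2, -5, -16, 0, 1, -10, -5, -9]:

Scanning through the array:
Position 1 (value 18): max_ending_here = 36, max_so_far = 36
Position 2 (value 2): max_ending_here = 38, max_so_far = 38
Position 3 (value -5): max_ending_here = 33, max_so_far = 38
Position 4 (value -16): max_ending_here = 17, max_so_far = 38
Position 5 (value 0): max_ending_here = 17, max_so_far = 38
Position 6 (value 1): max_ending_here = 18, max_so_far = 38
Position 7 (value -10): max_ending_here = 8, max_so_far = 38
Position 8 (value -5): max_ending_here = 3, max_so_far = 38
Position 9 (value -9): max_ending_here = -6, max_so_far = 38

Maximum subarray: [18, 18, 2]
Maximum sum: 38

The maximum subarray is [18, 18, 2] with sum 38. This subarray runs from index 0 to index 2.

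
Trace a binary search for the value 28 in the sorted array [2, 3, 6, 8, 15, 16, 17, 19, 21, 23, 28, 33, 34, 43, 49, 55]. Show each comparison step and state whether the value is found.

Binary search for 28 in [2, 3, 6, 8, 15, 16, 17, 19, 21, 23, 28, 33, 34, 43, 49, 55]:

lo=0, hi=15, mid=7, arr[mid]=19 -> 19 < 28, search right half
lo=8, hi=15, mid=11, arr[mid]=33 -> 33 > 28, search left half
lo=8, hi=10, mid=9, arr[mid]=23 -> 23 < 28, search right half
lo=10, hi=10, mid=10, arr[mid]=28 -> Found target at index 10!

Binary search finds 28 at index 10 after 4 comparisons. The search repeatedly halves the search space by comparing with the middle element.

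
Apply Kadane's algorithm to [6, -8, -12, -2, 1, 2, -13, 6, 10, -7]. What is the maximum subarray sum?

Using Kadane's algorithm on [6, -8, -12, -2, 1, 2, -13, 6, 10, -7]:

Scanning through the array:
Position 1 (value -8): max_ending_here = -2, max_so_far = 6
Position 2 (value -12): max_ending_here = -12, max_so_far = 6
Position 3 (value -2): max_ending_here = -2, max_so_far = 6
Position 4 (value 1): max_ending_here = 1, max_so_far = 6
Position 5 (value 2): max_ending_here = 3, max_so_far = 6
Position 6 (value -13): max_ending_here = -10, max_so_far = 6
Position 7 (value 6): max_ending_here = 6, max_so_far = 6
Position 8 (value 10): max_ending_here = 16, max_so_far = 16
Position 9 (value -7): max_ending_here = 9, max_so_far = 16

Maximum subarray: [6, 10]
Maximum sum: 16

The maximum subarray is [6, 10] with sum 16. This subarray runs from index 7 to index 8.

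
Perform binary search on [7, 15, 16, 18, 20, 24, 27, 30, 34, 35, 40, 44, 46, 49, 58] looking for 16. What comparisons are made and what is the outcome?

Binary search for 16 in [7, 15, 16, 18, 20, 24, 27, 30, 34, 35, 40, 44, 46, 49, 58]:

lo=0, hi=14, mid=7, arr[mid]=30 -> 30 > 16, search left half
lo=0, hi=6, mid=3, arr[mid]=18 -> 18 > 16, search left half
lo=0, hi=2, mid=1, arr[mid]=15 -> 15 < 16, search right half
lo=2, hi=2, mid=2, arr[mid]=16 -> Found target at index 2!

Binary search finds 16 at index 2 after 4 comparisons. The search repeatedly halves the search space by comparing with the middle element.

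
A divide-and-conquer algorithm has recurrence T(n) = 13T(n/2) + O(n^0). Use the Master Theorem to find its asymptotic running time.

Master Theorem for T(n) = 13T(n/2) + O(n^0):

a = 13, b = 2, c = 0
log_b(a) = log_2(13) = 3.7004

Case 1: c = 0 < log_2(13) = 3.7004
T(n) = O(n^(log_2 13))

For T(n) = 13T(n/2) + O(n^0): log_2(13) = 3.7004. This is Case 1 of the Master Theorem (c < log_b(a), work dominated by leaves), giving O(n^(log_2 13)).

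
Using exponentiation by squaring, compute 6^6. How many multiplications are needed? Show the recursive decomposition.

Computing 6^6 by squaring (build up from 6^1; each line after the first costs one multiplication):

6^1 = 6
6^2 = (6^1)^2 = 6^2 = 36
6^3 = 6 * 6^2 = 6 * 36 = 216
6^6 = (6^3)^2 = 216^2 = 46656

Result: 46656
Multiplications needed: 3 (3 lines after 6^1)

6^6 = 46656. Using exponentiation by squaring, this requires 3 multiplications. The key idea: if the exponent is even, square the half-power; if odd, multiply by the base once.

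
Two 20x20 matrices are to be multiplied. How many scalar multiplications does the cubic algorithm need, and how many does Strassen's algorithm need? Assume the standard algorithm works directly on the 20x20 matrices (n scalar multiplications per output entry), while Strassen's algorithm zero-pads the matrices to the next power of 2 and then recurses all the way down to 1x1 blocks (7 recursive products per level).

Matrix multiplication for 20x20 matrices:

Strassen's algorithm requires power-of-2 dimensions. Pad 20x20 to 32x32 (next power of 2).

Standard algorithm: 20^3 = 8000 multiplications
Strassen's algorithm: 7^(log2(32)) = 7^5 = 16807 multiplications
Difference: 8000 - 16807 = -8807 (Strassen uses MORE here due to padding overhead — for small or just-over-power-of-2 n, padding can outweigh the per-level savings)

Standard: 8000 multiplications (20^3). Strassen: 16807 multiplications (7^5, after padding to 32x32). Strassen reduces 8 recursive multiplications to 7 at each level.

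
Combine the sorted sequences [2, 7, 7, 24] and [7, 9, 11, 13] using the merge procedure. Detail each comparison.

Merging process:

Compare 2 vs 7: take 2 from left. Merged: [2]
Compare 7 vs 7: take 7 from left. Merged: [2, 7]
Compare 7 vs 7: take 7 from left. Merged: [2, 7, 7]
Compare 24 vs 7: take 7 from right. Merged: [2, 7, 7, 7]
Compare 24 vs 9: take 9 from right. Merged: [2, 7, 7, 7, 9]
Compare 24 vs 11: take 11 from right. Merged: [2, 7, 7, 7, 9, 11]
Compare 24 vs 13: take 13 from right. Merged: [2, 7, 7, 7, 9, 11, 13]
Append remaining from left: [24]. Merged: [2, 7, 7, 7, 9, 11, 13, 24]

Final merged array: [2, 7, 7, 7, 9, 11, 13, 24]
Total comparisons: 7

The merged array is [2, 7, 7, 7, 9, 11, 13, 24], requiring 7 comparisons. The merge step runs in O(n) time where n is the total number of elements.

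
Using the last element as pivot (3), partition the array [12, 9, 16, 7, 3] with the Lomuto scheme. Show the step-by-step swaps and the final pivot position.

Lomuto partition with pivot = 3:

Initial array: [12, 9, 16, 7, 3]

arr[0]=12 > 3: no swap
arr[1]=9 > 3: no swap
arr[2]=16 > 3: no swap
arr[3]=7 > 3: no swap

Place pivot at position 0: [3, 9, 16, 7, 12]
Pivot position: 0

After partitioning with pivot 3, the array becomes [3, 9, 16, 7, 12]. The pivot is placed at index 0. All elements to the left of the pivot are <= 3, and all elements to the right are > 3.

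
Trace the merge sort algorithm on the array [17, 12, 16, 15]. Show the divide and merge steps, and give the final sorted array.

Merge sort trace:

Split: [17, 12, 16, 15] -> [17, 12] and [16, 15]
  Split: [17, 12] -> [17] and [12]
  Merge: [17] + [12] -> [12, 17]
  Split: [16, 15] -> [16] and [15]
  Merge: [16] + [15] -> [15, 16]
Merge: [12, 17] + [15, 16] -> [12, 15, 16, 17]

Final sorted array: [12, 15, 16, 17]

The merge sort proceeds by recursively splitting the array and merging sorted halves.
After all merges, the sorted array is [12, 15, 16, 17].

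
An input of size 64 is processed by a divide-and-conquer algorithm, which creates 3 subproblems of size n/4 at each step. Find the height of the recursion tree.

For divide and conquer with division factor 4:

Problem sizes at each level:
Level 0: 64
Level 1: 16
Level 2: 4
Level 3: 1

The root is level 0 and the size-1 base case is level 3 (the tree spans levels 0 through 3, i.e. 4 levels counting the root), so the depth is the number of divisions: log_4(64) = 3

The recursion tree depth is log_4(64) = 3. At each level, the problem size is divided by 4, so it takes 3 divisions to reduce to a base case of size 1. The algorithm makes 3 recursive calls at each level.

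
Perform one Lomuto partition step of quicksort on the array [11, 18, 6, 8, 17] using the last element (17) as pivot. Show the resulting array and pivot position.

Lomuto partition with pivot = 17:

Initial array: [11, 18, 6, 8, 17]

arr[0]=11 <= 17: swap with position 0, array becomes [11, 18, 6, 8, 17]
arr[1]=18 > 17: no swap
arr[2]=6 <= 17: swap with position 1, array becomes [11, 6, 18, 8, 17]
arr[3]=8 <= 17: swap with position 2, array becomes [11, 6, 8, 18, 17]

Place pivot at position 3: [11, 6, 8, 17, 18]
Pivot position: 3

After partitioning with pivot 17, the array becomes [11, 6, 8, 17, 18]. The pivot is placed at index 3. All elements to the left of the pivot are <= 17, and all elements to the right are > 17.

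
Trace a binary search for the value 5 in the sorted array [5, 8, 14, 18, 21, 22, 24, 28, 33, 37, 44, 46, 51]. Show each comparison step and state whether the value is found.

Binary search for 5 in [5, 8, 14, 18, 21, 22, 24, 28, 33, 37, 44, 46, 51]:

lo=0, hi=12, mid=6, arr[mid]=24 -> 24 > 5, search left half
lo=0, hi=5, mid=2, arr[mid]=14 -> 14 > 5, search left half
lo=0, hi=1, mid=0, arr[mid]=5 -> Found target at index 0!

Binary search finds 5 at index 0 after 3 comparisons. The search repeatedly halves the search space by comparing with the middle element.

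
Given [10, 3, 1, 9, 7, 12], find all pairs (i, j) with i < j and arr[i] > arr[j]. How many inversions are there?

Finding inversions in [10, 3, 1, 9, 7, 12]:

(0, 1): arr[0]=10 > arr[1]=3
(0, 2): arr[0]=10 > arr[2]=1
(0, 3): arr[0]=10 > arr[3]=9
(0, 4): arr[0]=10 > arr[4]=7
(1, 2): arr[1]=3 > arr[2]=1
(3, 4): arr[3]=9 > arr[4]=7

Total inversions: 6

The array has 6 inversion(s): (0,1), (0,2), (0,3), (0,4), (1,2), (3,4). Each pair (i,j) satisfies i < j and arr[i] > arr[j].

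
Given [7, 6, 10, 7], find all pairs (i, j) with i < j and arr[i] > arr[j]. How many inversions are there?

Finding inversions in [7, 6, 10, 7]:

(0, 1): arr[0]=7 > arr[1]=6
(2, 3): arr[2]=10 > arr[3]=7

Total inversions: 2

The array has 2 inversion(s): (0,1), (2,3). Each pair (i,j) satisfies i < j and arr[i] > arr[j].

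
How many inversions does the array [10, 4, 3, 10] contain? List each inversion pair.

Finding inversions in [10, 4, 3, 10]:

(0, 1): arr[0]=10 > arr[1]=4
(0, 2): arr[0]=10 > arr[2]=3
(1, 2): arr[1]=4 > arr[2]=3

Total inversions: 3

The array has 3 inversion(s): (0,1), (0,2), (1,2). Each pair (i,j) satisfies i < j and arr[i] > arr[j].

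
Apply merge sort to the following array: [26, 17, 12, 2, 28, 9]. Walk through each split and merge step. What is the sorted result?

Merge sort trace:

Split: [26, 17, 12, 2, 28, 9] -> [26, 17, 12] and [2, 28, 9]
  Split: [26, 17, 12] -> [26] and [17, 12]
    Split: [17, 12] -> [17] and [12]
    Merge: [17] + [12] -> [12, 17]
  Merge: [26] + [12, 17] -> [12, 17, 26]
  Split: [2, 28, 9] -> [2] and [28, 9]
    Split: [28, 9] -> [28] and [9]
    Merge: [28] + [9] -> [9, 28]
  Merge: [2] + [9, 28] -> [2, 9, 28]
Merge: [12, 17, 26] + [2, 9, 28] -> [2, 9, 12, 17, 26, 28]

Final sorted array: [2, 9, 12, 17, 26, 28]

The merge sort proceeds by recursively splitting the array and merging sorted halves.
After all merges, the sorted array is [2, 9, 12, 17, 26, 28].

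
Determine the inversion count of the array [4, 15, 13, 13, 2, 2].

Finding inversions in [4, 15, 13, 13, 2, 2]:

(0, 4): arr[0]=4 > arr[4]=2
(0, 5): arr[0]=4 > arr[5]=2
(1, 2): arr[1]=15 > arr[2]=13
(1, 3): arr[1]=15 > arr[3]=13
(1, 4): arr[1]=15 > arr[4]=2
(1, 5): arr[1]=15 > arr[5]=2
(2, 4): arr[2]=13 > arr[4]=2
(2, 5): arr[2]=13 > arr[5]=2
(3, 4): arr[3]=13 > arr[4]=2
(3, 5): arr[3]=13 > arr[5]=2

Total inversions: 10

The array has 10 inversion(s): (0,4), (0,5), (1,2), (1,3), (1,4), (1,5), (2,4), (2,5), (3,4), (3,5). Each pair (i,j) satisfies i < j and arr[i] > arr[j].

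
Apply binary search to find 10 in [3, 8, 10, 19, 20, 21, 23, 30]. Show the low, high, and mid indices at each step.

Binary search for 10 in [3, 8, 10, 19, 20, 21, 23, 30]:

lo=0, hi=7, mid=3, arr[mid]=19 -> 19 > 10, search left half
lo=0, hi=2, mid=1, arr[mid]=8 -> 8 < 10, search right half
lo=2, hi=2, mid=2, arr[mid]=10 -> Found target at index 2!

Binary search finds 10 at index 2 after 3 comparisons. The search repeatedly halves the search space by comparing with the middle element.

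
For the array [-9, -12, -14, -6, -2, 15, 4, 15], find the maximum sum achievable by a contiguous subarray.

Using Kadane's algorithm on [-9, -12, -14, -6, -2, 15, 4, 15]:

Scanning through the array:
Position 1 (value -12): max_ending_here = -12, max_so_far = -9
Position 2 (value -14): max_ending_here = -14, max_so_far = -9
Position 3 (value -6): max_ending_here = -6, max_so_far = -6
Position 4 (value -2): max_ending_here = -2, max_so_far = -2
Position 5 (value 15): max_ending_here = 15, max_so_far = 15
Position 6 (value 4): max_ending_here = 19, max_so_far = 19
Position 7 (value 15): max_ending_here = 34, max_so_far = 34

Maximum subarray: [15, 4, 15]
Maximum sum: 34

The maximum subarray is [15, 4, 15] with sum 34. This subarray runs from index 5 to index 7.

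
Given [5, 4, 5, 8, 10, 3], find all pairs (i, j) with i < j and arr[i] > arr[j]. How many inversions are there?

Finding inversions in [5, 4, 5, 8, 10, 3]:

(0, 1): arr[0]=5 > arr[1]=4
(0, 5): arr[0]=5 > arr[5]=3
(1, 5): arr[1]=4 > arr[5]=3
(2, 5): arr[2]=5 > arr[5]=3
(3, 5): arr[3]=8 > arr[5]=3
(4, 5): arr[4]=10 > arr[5]=3

Total inversions: 6

The array has 6 inversion(s): (0,1), (0,5), (1,5), (2,5), (3,5), (4,5). Each pair (i,j) satisfies i < j and arr[i] > arr[j].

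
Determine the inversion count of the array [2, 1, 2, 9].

Finding inversions in [2, 1, 2, 9]:

(0, 1): arr[0]=2 > arr[1]=1

Total inversions: 1

The array has 1 inversion(s): (0,1). Each pair (i,j) satisfies i < j and arr[i] > arr[j].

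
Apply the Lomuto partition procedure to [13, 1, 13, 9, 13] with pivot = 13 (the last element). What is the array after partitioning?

Lomuto partition with pivot = 13:

Initial array: [13, 1, 13, 9, 13]

arr[0]=13 <= 13: swap with position 0, array becomes [13, 1, 13, 9, 13]
arr[1]=1 <= 13: swap with position 1, array becomes [13, 1, 13, 9, 13]
arr[2]=13 <= 13: swap with position 2, array becomes [13, 1, 13, 9, 13]
arr[3]=9 <= 13: swap with position 3, array becomes [13, 1, 13, 9, 13]

Place pivot at position 4: [13, 1, 13, 9, 13]
Pivot position: 4

After partitioning with pivot 13, the array becomes [13, 1, 13, 9, 13]. The pivot is placed at index 4. All elements to the left of the pivot are <= 13, and all elements to the right are > 13.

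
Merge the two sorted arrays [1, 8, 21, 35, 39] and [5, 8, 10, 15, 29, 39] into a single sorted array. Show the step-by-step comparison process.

Merging process:

Compare 1 vs 5: take 1 from left. Merged: [1]
Compare 8 vs 5: take 5 from right. Merged: [1, 5]
Compare 8 vs 8: take 8 from left. Merged: [1, 5, 8]
Compare 21 vs 8: take 8 from right. Merged: [1, 5, 8, 8]
Compare 21 vs 10: take 10 from right. Merged: [1, 5, 8, 8, 10]
Compare 21 vs 15: take 15 from right. Merged: [1, 5, 8, 8, 10, 15]
Compare 21 vs 29: take 21 from left. Merged: [1, 5, 8, 8, 10, 15, 21]
Compare 35 vs 29: take 29 from right. Merged: [1, 5, 8, 8, 10, 15, 21, 29]
Compare 35 vs 39: take 35 from left. Merged: [1, 5, 8, 8, 10, 15, 21, 29, 35]
Compare 39 vs 39: take 39 from left. Merged: [1, 5, 8, 8, 10, 15, 21, 29, 35, 39]
Append remaining from right: [39]. Merged: [1, 5, 8, 8, 10, 15, 21, 29, 35, 39, 39]

Final merged array: [1, 5, 8, 8, 10, 15, 21, 29, 35, 39, 39]
Total comparisons: 10

The merged array is [1, 5, 8, 8, 10, 15, 21, 29, 35, 39, 39], requiring 10 comparisons. The merge step runs in O(n) time where n is the total number of elements.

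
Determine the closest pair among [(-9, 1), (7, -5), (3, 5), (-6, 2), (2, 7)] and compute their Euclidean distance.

Computing all pairwise distances among 5 points:

d((-9, 1), (7, -5)) = 17.088
d((-9, 1), (3, 5)) = 12.6491
d((-9, 1), (-6, 2)) = 3.1623
d((-9, 1), (2, 7)) = 12.53
d((7, -5), (3, 5)) = 10.7703
d((7, -5), (-6, 2)) = 14.7648
d((7, -5), (2, 7)) = 13.0
d((3, 5), (-6, 2)) = 9.4868
d((3, 5), (2, 7)) = 2.2361 <-- minimum
d((-6, 2), (2, 7)) = 9.434

Closest pair: (3, 5) and (2, 7) with distance 2.2361

The closest pair is (3, 5) and (2, 7) with Euclidean distance 2.2361. For 5 points, brute-force pairwise comparison is shown above. For large n, the divide-and-conquer algorithm (sort by x, recurse on halves, check the dividing strip) achieves O(n log n).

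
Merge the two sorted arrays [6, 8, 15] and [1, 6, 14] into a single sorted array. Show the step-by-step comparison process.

Merging process:

Compare 6 vs 1: take 1 from right. Merged: [1]
Compare 6 vs 6: take 6 from left. Merged: [1, 6]
Compare 8 vs 6: take 6 from right. Merged: [1, 6, 6]
Compare 8 vs 14: take 8 from left. Merged: [1, 6, 6, 8]
Compare 15 vs 14: take 14 from right. Merged: [1, 6, 6, 8, 14]
Append remaining from left: [15]. Merged: [1, 6, 6, 8, 14, 15]

Final merged array: [1, 6, 6, 8, 14, 15]
Total comparisons: 5

The merged array is [1, 6, 6, 8, 14, 15], requiring 5 comparisons. The merge step runs in O(n) time where n is the total number of elements.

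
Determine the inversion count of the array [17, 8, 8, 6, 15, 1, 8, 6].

Finding inversions in [17, 8, 8, 6, 15, 1, 8, 6]:

(0, 1): arr[0]=17 > arr[1]=8
(0, 2): arr[0]=17 > arr[2]=8
(0, 3): arr[0]=17 > arr[3]=6
(0, 4): arr[0]=17 > arr[4]=15
(0, 5): arr[0]=17 > arr[5]=1
(0, 6): arr[0]=17 > arr[6]=8
(0, 7): arr[0]=17 > arr[7]=6
(1, 3): arr[1]=8 > arr[3]=6
(1, 5): arr[1]=8 > arr[5]=1
(1, 7): arr[1]=8 > arr[7]=6
(2, 3): arr[2]=8 > arr[3]=6
(2, 5): arr[2]=8 > arr[5]=1
(2, 7): arr[2]=8 > arr[7]=6
(3, 5): arr[3]=6 > arr[5]=1
(4, 5): arr[4]=15 > arr[5]=1
(4, 6): arr[4]=15 > arr[6]=8
(4, 7): arr[4]=15 > arr[7]=6
(6, 7): arr[6]=8 > arr[7]=6

Total inversions: 18

The array has 18 inversion(s): (0,1), (0,2), (0,3), (0,4), (0,5), (0,6), (0,7), (1,3), (1,5), (1,7), (2,3), (2,5), (2,7), (3,5), (4,5), (4,6), (4,7), (6,7). Each pair (i,j) satisfies i < j and arr[i] > arr[j].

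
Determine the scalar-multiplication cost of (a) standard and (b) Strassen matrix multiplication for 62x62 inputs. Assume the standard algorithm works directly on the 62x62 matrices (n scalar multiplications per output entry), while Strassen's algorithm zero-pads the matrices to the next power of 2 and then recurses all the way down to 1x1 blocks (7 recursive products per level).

Matrix multiplication for 62x62 matrices:

Strassen's algorithm requires power-of-2 dimensions. Pad 62x62 to 64x64 (next power of 2).

Standard algorithm: 62^3 = 238328 multiplications
Strassen's algorithm: 7^(log2(64)) = 7^6 = 117649 multiplications
Savings: 238328 - 117649 = 120679 multiplications

Standard: 238328 multiplications (62^3). Strassen: 117649 multiplications (7^6, after padding to 64x64). Strassen reduces 8 recursive multiplications to 7 at each level.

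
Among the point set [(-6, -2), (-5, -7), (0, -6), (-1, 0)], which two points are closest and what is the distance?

Computing all pairwise distances among 4 points:

d((-6, -2), (-5, -7)) = 5.099 <-- minimum
d((-6, -2), (0, -6)) = 7.2111
d((-6, -2), (-1, 0)) = 5.3852
d((-5, -7), (0, -6)) = 5.099 <-- minimum
d((-5, -7), (-1, 0)) = 8.0623
d((0, -6), (-1, 0)) = 6.0828

Minimum distance: 5.099 (tie among 2 pairs: (-6, -2) and (-5, -7); (-5, -7) and (0, -6))

The minimum Euclidean distance is 5.099. There is a tie: 2 pairs achieve this minimum — (-6, -2) and (-5, -7); (-5, -7) and (0, -6). Any of these is a valid closest pair. For 4 points, brute-force pairwise comparison is shown above. For large n, the divide-and-conquer algorithm (sort by x, recurse on halves, check the dividing strip) achieves O(n log n).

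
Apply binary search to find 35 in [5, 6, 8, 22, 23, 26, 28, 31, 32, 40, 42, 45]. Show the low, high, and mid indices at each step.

Binary search for 35 in [5, 6, 8, 22, 23, 26, 28, 31, 32, 40, 42, 45]:

lo=0, hi=11, mid=5, arr[mid]=26 -> 26 < 35, search right half
lo=6, hi=11, mid=8, arr[mid]=32 -> 32 < 35, search right half
lo=9, hi=11, mid=10, arr[mid]=42 -> 42 > 35, search left half
lo=9, hi=9, mid=9, arr[mid]=40 -> 40 > 35, search left half
lo=9 > hi=8, target 35 not found

Binary search determines that 35 is not in the array after 4 comparisons. The search space was exhausted without finding the target.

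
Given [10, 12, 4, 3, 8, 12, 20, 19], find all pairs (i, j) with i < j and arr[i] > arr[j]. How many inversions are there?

Finding inversions in [10, 12, 4, 3, 8, 12, 20, 19]:

(0, 2): arr[0]=10 > arr[2]=4
(0, 3): arr[0]=10 > arr[3]=3
(0, 4): arr[0]=10 > arr[4]=8
(1, 2): arr[1]=12 > arr[2]=4
(1, 3): arr[1]=12 > arr[3]=3
(1, 4): arr[1]=12 > arr[4]=8
(2, 3): arr[2]=4 > arr[3]=3
(6, 7): arr[6]=20 > arr[7]=19

Total inversions: 8

The array has 8 inversion(s): (0,2), (0,3), (0,4), (1,2), (1,3), (1,4), (2,3), (6,7). Each pair (i,j) satisfies i < j and arr[i] > arr[j].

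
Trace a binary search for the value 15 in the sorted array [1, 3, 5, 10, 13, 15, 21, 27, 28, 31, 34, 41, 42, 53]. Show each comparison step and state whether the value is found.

Binary search for 15 in [1, 3, 5, 10, 13, 15, 21, 27, 28, 31, 34, 41, 42, 53]:

lo=0, hi=13, mid=6, arr[mid]=21 -> 21 > 15, search left half
lo=0, hi=5, mid=2, arr[mid]=5 -> 5 < 15, search right half
lo=3, hi=5, mid=4, arr[mid]=13 -> 13 < 15, search right half
lo=5, hi=5, mid=5, arr[mid]=15 -> Found target at index 5!

Binary search finds 15 at index 5 after 4 comparisons. The search repeatedly halves the search space by comparing with the middle element.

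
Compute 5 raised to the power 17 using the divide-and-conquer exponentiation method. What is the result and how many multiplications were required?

Computing 5^17 by squaring (build up from 5^1; each line after the first costs one multiplication):

5^1 = 5
5^2 = (5^1)^2 = 5^2 = 25
5^4 = (5^2)^2 = 25^2 = 625
5^8 = (5^4)^2 = 625^2 = 390625
5^16 = (5^8)^2 = 390625^2 = 152587890625
5^17 = 5 * 5^16 = 5 * 152587890625 = 762939453125

Result: 762939453125
Multiplications needed: 5 (5 lines after 5^1)

5^17 = 762939453125. Using exponentiation by squaring, this requires 5 multiplications. The key idea: if the exponent is even, square the half-power; if odd, multiply by the base once.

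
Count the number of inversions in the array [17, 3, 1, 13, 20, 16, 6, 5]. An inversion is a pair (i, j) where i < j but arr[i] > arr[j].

Finding inversions in [17, 3, 1, 13, 20, 16, 6, 5]:

(0, 1): arr[0]=17 > arr[1]=3
(0, 2): arr[0]=17 > arr[2]=1
(0, 3): arr[0]=17 > arr[3]=13
(0, 5): arr[0]=17 > arr[5]=16
(0, 6): arr[0]=17 > arr[6]=6
(0, 7): arr[0]=17 > arr[7]=5
(1, 2): arr[1]=3 > arr[2]=1
(3, 6): arr[3]=13 > arr[6]=6
(3, 7): arr[3]=13 > arr[7]=5
(4, 5): arr[4]=20 > arr[5]=16
(4, 6): arr[4]=20 > arr[6]=6
(4, 7): arr[4]=20 > arr[7]=5
(5, 6): arr[5]=16 > arr[6]=6
(5, 7): arr[5]=16 > arr[7]=5
(6, 7): arr[6]=6 > arr[7]=5

Total inversions: 15

The array has 15 inversion(s): (0,1), (0,2), (0,3), (0,5), (0,6), (0,7), (1,2), (3,6), (3,7), (4,5), (4,6), (4,7), (5,6), (5,7), (6,7). Each pair (i,j) satisfies i < j and arr[i] > arr[j].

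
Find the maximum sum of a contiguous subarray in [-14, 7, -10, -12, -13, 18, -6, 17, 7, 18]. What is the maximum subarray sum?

Using Kadane's algorithm on [-14, 7, -10, -12, -13, 18, -6, 17, 7, 18]:

Scanning through the array:
Position 1 (value 7): max_ending_here = 7, max_so_far = 7
Position 2 (value -10): max_ending_here = -3, max_so_far = 7
Position 3 (value -12): max_ending_here = -12, max_so_far = 7
Position 4 (value -13): max_ending_here = -13, max_so_far = 7
Position 5 (value 18): max_ending_here = 18, max_so_far = 18
Position 6 (value -6): max_ending_here = 12, max_so_far = 18
Position 7 (value 17): max_ending_here = 29, max_so_far = 29
Position 8 (value 7): max_ending_here = 36, max_so_far = 36
Position 9 (value 18): max_ending_here = 54, max_so_far = 54

Maximum subarray: [18, -6, 17, 7, 18]
Maximum sum: 54

The maximum subarray is [18, -6, 17, 7, 18] with sum 54. This subarray runs from index 5 to index 9.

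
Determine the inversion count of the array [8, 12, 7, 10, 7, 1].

Finding inversions in [8, 12, 7, 10, 7, 1]:

(0, 2): arr[0]=8 > arr[2]=7
(0, 4): arr[0]=8 > arr[4]=7
(0, 5): arr[0]=8 > arr[5]=1
(1, 2): arr[1]=12 > arr[2]=7
(1, 3): arr[1]=12 > arr[3]=10
(1, 4): arr[1]=12 > arr[4]=7
(1, 5): arr[1]=12 > arr[5]=1
(2, 5): arr[2]=7 > arr[5]=1
(3, 4): arr[3]=10 > arr[4]=7
(3, 5): arr[3]=10 > arr[5]=1
(4, 5): arr[4]=7 > arr[5]=1

Total inversions: 11

The array has 11 inversion(s): (0,2), (0,4), (0,5), (1,2), (1,3), (1,4), (1,5), (2,5), (3,4), (3,5), (4,5). Each pair (i,j) satisfies i < j and arr[i] > arr[j].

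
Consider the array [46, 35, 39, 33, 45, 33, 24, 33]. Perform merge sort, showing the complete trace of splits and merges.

Merge sort trace:

Split: [46, 35, 39, 33, 45, 33, 24, 33] -> [46, 35, 39, 33] and [45, 33, 24, 33]
  Split: [46, 35, 39, 33] -> [46, 35] and [39, 33]
    Split: [46, 35] -> [46] and [35]
    Merge: [46] + [35] -> [35, 46]
    Split: [39, 33] -> [39] and [33]
    Merge: [39] + [33] -> [33, 39]
  Merge: [35, 46] + [33, 39] -> [33, 35, 39, 46]
  Split: [45, 33, 24, 33] -> [45, 33] and [24, 33]
    Split: [45, 33] -> [45] and [33]
    Merge: [45] + [33] -> [33, 45]
    Split: [24, 33] -> [24] and [33]
    Merge: [24] + [33] -> [24, 33]
  Merge: [33, 45] + [24, 33] -> [24, 33, 33, 45]
Merge: [33, 35, 39, 46] + [24, 33, 33, 45] -> [24, 33, 33, 33, 35, 39, 45, 46]

Final sorted array: [24, 33, 33, 33, 35, 39, 45, 46]

The merge sort proceeds by recursively splitting the array and merging sorted halves.
After all merges, the sorted array is [24, 33, 33, 33, 35, 39, 45, 46].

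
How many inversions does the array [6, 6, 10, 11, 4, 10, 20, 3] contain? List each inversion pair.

Finding inversions in [6, 6, 10, 11, 4, 10, 20, 3]:

(0, 4): arr[0]=6 > arr[4]=4
(0, 7): arr[0]=6 > arr[7]=3
(1, 4): arr[1]=6 > arr[4]=4
(1, 7): arr[1]=6 > arr[7]=3
(2, 4): arr[2]=10 > arr[4]=4
(2, 7): arr[2]=10 > arr[7]=3
(3, 4): arr[3]=11 > arr[4]=4
(3, 5): arr[3]=11 > arr[5]=10
(3, 7): arr[3]=11 > arr[7]=3
(4, 7): arr[4]=4 > arr[7]=3
(5, 7): arr[5]=10 > arr[7]=3
(6, 7): arr[6]=20 > arr[7]=3

Total inversions: 12

The array has 12 inversion(s): (0,4), (0,7), (1,4), (1,7), (2,4), (2,7), (3,4), (3,5), (3,7), (4,7), (5,7), (6,7). Each pair (i,j) satisfies i < j and arr[i] > arr[j].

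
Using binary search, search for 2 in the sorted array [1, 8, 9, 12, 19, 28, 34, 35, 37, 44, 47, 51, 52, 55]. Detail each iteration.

Binary search for 2 in [1, 8, 9, 12, 19, 28, 34, 35, 37, 44, 47, 51, 52, 55]:

lo=0, hi=13, mid=6, arr[mid]=34 -> 34 > 2, search left half
lo=0, hi=5, mid=2, arr[mid]=9 -> 9 > 2, search left half
lo=0, hi=1, mid=0, arr[mid]=1 -> 1 < 2, search right half
lo=1, hi=1, mid=1, arr[mid]=8 -> 8 > 2, search left half
lo=1 > hi=0, target 2 not found

Binary search determines that 2 is not in the array after 4 comparisons. The search space was exhausted without finding the target.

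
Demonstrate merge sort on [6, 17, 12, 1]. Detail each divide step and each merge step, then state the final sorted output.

Merge sort trace:

Split: [6, 17, 12, 1] -> [6, 17] and [12, 1]
  Split: [6, 17] -> [6] and [17]
  Merge: [6] + [17] -> [6, 17]
  Split: [12, 1] -> [12] and [1]
  Merge: [12] + [1] -> [1, 12]
Merge: [6, 17] + [1, 12] -> [1, 6, 12, 17]

Final sorted array: [1, 6, 12, 17]

The merge sort proceeds by recursively splitting the array and merging sorted halves.
After all merges, the sorted array is [1, 6, 12, 17].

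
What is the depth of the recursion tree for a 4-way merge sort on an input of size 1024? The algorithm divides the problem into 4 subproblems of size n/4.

For divide and conquer with division factor 4:

Problem sizes at each level:
Level 0: 1024
Level 1: 256
Level 2: 64
Level 3: 16
Level 4: 4
Level 5: 1

The root is level 0 and the size-1 base case is level 5 (the tree spans levels 0 through 5, i.e. 6 levels counting the root), so the depth is the number of divisions: log_4(1024) = 5

The recursion tree depth is log_4(1024) = 5. At each level, the problem size is divided by 4, so it takes 5 divisions to reduce to a base case of size 1. The algorithm makes 4 recursive calls at each level.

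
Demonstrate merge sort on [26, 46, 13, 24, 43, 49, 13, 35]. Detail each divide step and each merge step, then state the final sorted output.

Merge sort trace:

Split: [26, 46, 13, 24, 43, 49, 13, 35] -> [26, 46, 13, 24] and [43, 49, 13, 35]
  Split: [26, 46, 13, 24] -> [26, 46] and [13, 24]
    Split: [26, 46] -> [26] and [46]
    Merge: [26] + [46] -> [26, 46]
    Split: [13, 24] -> [13] and [24]
    Merge: [13] + [24] -> [13, 24]
  Merge: [26, 46] + [13, 24] -> [13, 24, 26, 46]
  Split: [43, 49, 13, 35] -> [43, 49] and [13, 35]
    Split: [43, 49] -> [43] and [49]
    Merge: [43] + [49] -> [43, 49]
    Split: [13, 35] -> [13] and [35]
    Merge: [13] + [35] -> [13, 35]
  Merge: [43, 49] + [13, 35] -> [13, 35, 43, 49]
Merge: [13, 24, 26, 46] + [13, 35, 43, 49] -> [13, 13, 24, 26, 35, 43, 46, 49]

Final sorted array: [13, 13, 24, 26, 35, 43, 46, 49]

The merge sort proceeds by recursively splitting the array and merging sorted halves.
After all merges, the sorted array is [13, 13, 24, 26, 35, 43, 46, 49].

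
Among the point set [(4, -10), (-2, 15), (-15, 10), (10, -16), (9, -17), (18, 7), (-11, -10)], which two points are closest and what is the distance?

Computing all pairwise distances among 7 points:

d((4, -10), (-2, 15)) = 25.7099
d((4, -10), (-15, 10)) = 27.5862
d((4, -10), (10, -16)) = 8.4853
d((4, -10), (9, -17)) = 8.6023
d((4, -10), (18, 7)) = 22.0227
d((4, -10), (-11, -10)) = 15.0
d((-2, 15), (-15, 10)) = 13.9284
d((-2, 15), (10, -16)) = 33.2415
d((-2, 15), (9, -17)) = 33.8378
d((-2, 15), (18, 7)) = 21.5407
d((-2, 15), (-11, -10)) = 26.5707
d((-15, 10), (10, -16)) = 36.0694
d((-15, 10), (9, -17)) = 36.1248
d((-15, 10), (18, 7)) = 33.1361
d((-15, 10), (-11, -10)) = 20.3961
d((10, -16), (9, -17)) = 1.4142 <-- minimum
d((10, -16), (18, 7)) = 24.3516
d((10, -16), (-11, -10)) = 21.8403
d((9, -17), (18, 7)) = 25.632
d((9, -17), (-11, -10)) = 21.1896
d((18, 7), (-11, -10)) = 33.6155

Closest pair: (10, -16) and (9, -17) with distance 1.4142

The closest pair is (10, -16) and (9, -17) with Euclidean distance 1.4142. For 7 points, brute-force pairwise comparison is shown above. For large n, the divide-and-conquer algorithm (sort by x, recurse on halves, check the dividing strip) achieves O(n log n).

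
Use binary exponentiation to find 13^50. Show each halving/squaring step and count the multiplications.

Computing 13^50 by squaring (build up from 13^1; each line after the first costs one multiplication):

13^1 = 13
13^2 = (13^1)^2 = 13^2 = 169
13^3 = 13 * 13^2 = 13 * 169 = 2197
13^6 = (13^3)^2 = 2197^2 = 4826809
13^12 = (13^6)^2 = 4826809^2 = 23298085122481
13^24 = (13^12)^2 = 23298085122481^2 = 542800770374370512771595361
13^25 = 13 * 13^24 = 13 * 542800770374370512771595361 = 7056410014866816666030739693
13^50 = (13^25)^2 = 7056410014866816666030739693^2 = 49792922297912707801714181535533618316401192004725734249

Result: 49792922297912707801714181535533618316401192004725734249
Multiplications needed: 7 (7 lines after 13^1)

13^50 = 49792922297912707801714181535533618316401192004725734249. Using exponentiation by squaring, this requires 7 multiplications. The key idea: if the exponent is even, square the half-power; if odd, multiply by the base once.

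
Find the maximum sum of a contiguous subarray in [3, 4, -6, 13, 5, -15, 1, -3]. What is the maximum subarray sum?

Using Kadane's algorithm on [3, 4, -6, 13, 5, -15, 1, -3]:

Scanning through the array:
Position 1 (value 4): max_ending_here = 7, max_so_far = 7
Position 2 (value -6): max_ending_here = 1, max_so_far = 7
Position 3 (value 13): max_ending_here = 14, max_so_far = 14
Position 4 (value 5): max_ending_here = 19, max_so_far = 19
Position 5 (value -15): max_ending_here = 4, max_so_far = 19
Position 6 (value 1): max_ending_here = 5, max_so_far = 19
Position 7 (value -3): max_ending_here = 2, max_so_far = 19

Maximum subarray: [3, 4, -6, 13, 5]
Maximum sum: 19

The maximum subarray is [3, 4, -6, 13, 5] with sum 19. This subarray runs from index 0 to index 4.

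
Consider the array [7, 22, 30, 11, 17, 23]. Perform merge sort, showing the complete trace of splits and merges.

Merge sort trace:

Split: [7, 22, 30, 11, 17, 23] -> [7, 22, 30] and [11, 17, 23]
  Split: [7, 22, 30] -> [7] and [22, 30]
    Split: [22, 30] -> [22] and [30]
    Merge: [22] + [30] -> [22, 30]
  Merge: [7] + [22, 30] -> [7, 22, 30]
  Split: [11, 17, 23] -> [11] and [17, 23]
    Split: [17, 23] -> [17] and [23]
    Merge: [17] + [23] -> [17, 23]
  Merge: [11] + [17, 23] -> [11, 17, 23]
Merge: [7, 22, 30] + [11, 17, 23] -> [7, 11, 17, 22, 23, 30]

Final sorted array: [7, 11, 17, 22, 23, 30]

The merge sort proceeds by recursively splitting the array and merging sorted halves.
After all merges, the sorted array is [7, 11, 17, 22, 23, 30].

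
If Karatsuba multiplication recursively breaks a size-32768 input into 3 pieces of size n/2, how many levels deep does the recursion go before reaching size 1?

For divide and conquer with division factor 2:

Problem sizes at each level:
Level 0: 32768
Level 1: 16384
Level 2: 8192
Level 3: 4096
Level 4: 2048
Level 5: 1024
Level 6: 512
Level 7: 256
Level 8: 128
Level 9: 64
Level 10: 32
Level 11: 16
Level 12: 8
Level 13: 4
Level 14: 2
Level 15: 1

The root is level 0 and the size-1 base case is level 15 (the tree spans levels 0 through 15, i.e. 16 levels counting the root), so the depth is the number of divisions: log_2(32768) = 15

The recursion tree depth is log_2(32768) = 15. At each level, the problem size is divided by 2, so it takes 15 divisions to reduce to a base case of size 1. The algorithm makes 3 recursive calls at each level.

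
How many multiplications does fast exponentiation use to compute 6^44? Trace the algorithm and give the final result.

Computing 6^44 by squaring (build up from 6^1; each line after the first costs one multiplication):

6^1 = 6
6^2 = (6^1)^2 = 6^2 = 36
6^4 = (6^2)^2 = 36^2 = 1296
6^5 = 6 * 6^4 = 6 * 1296 = 7776
6^10 = (6^5)^2 = 7776^2 = 60466176
6^11 = 6 * 6^10 = 6 * 60466176 = 362797056
6^22 = (6^11)^2 = 362797056^2 = 131621703842267136
6^44 = (6^22)^2 = 131621703842267136^2 = 17324272922341479351919144385642496

Result: 17324272922341479351919144385642496
Multiplications needed: 7 (7 lines after 6^1)

6^44 = 17324272922341479351919144385642496. Using exponentiation by squaring, this requires 7 multiplications. The key idea: if the exponent is even, square the half-power; if odd, multiply by the base once.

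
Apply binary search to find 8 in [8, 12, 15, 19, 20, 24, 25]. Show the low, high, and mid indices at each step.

Binary search for 8 in [8, 12, 15, 19, 20, 24, 25]:

lo=0, hi=6, mid=3, arr[mid]=19 -> 19 > 8, search left half
lo=0, hi=2, mid=1, arr[mid]=12 -> 12 > 8, search left half
lo=0, hi=0, mid=0, arr[mid]=8 -> Found target at index 0!

Binary search finds 8 at index 0 after 3 comparisons. The search repeatedly halves the search space by comparing with the middle element.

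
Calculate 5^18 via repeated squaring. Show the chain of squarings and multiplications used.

Computing 5^18 by squaring (build up from 5^1; each line after the first costs one multiplication):

5^1 = 5
5^2 = (5^1)^2 = 5^2 = 25
5^4 = (5^2)^2 = 25^2 = 625
5^8 = (5^4)^2 = 625^2 = 390625
5^9 = 5 * 5^8 = 5 * 390625 = 1953125
5^18 = (5^9)^2 = 1953125^2 = 3814697265625

Result: 3814697265625
Multiplications needed: 5 (5 lines after 5^1)

5^18 = 3814697265625. Using exponentiation by squaring, this requires 5 multiplications. The key idea: if the exponent is even, square the half-power; if odd, multiply by the base once.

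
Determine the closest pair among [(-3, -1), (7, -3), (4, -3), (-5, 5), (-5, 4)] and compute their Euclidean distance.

Computing all pairwise distances among 5 points:

d((-3, -1), (7, -3)) = 10.198
d((-3, -1), (4, -3)) = 7.2801
d((-3, -1), (-5, 5)) = 6.3246
d((-3, -1), (-5, 4)) = 5.3852
d((7, -3), (4, -3)) = 3.0
d((7, -3), (-5, 5)) = 14.4222
d((7, -3), (-5, 4)) = 13.8924
d((4, -3), (-5, 5)) = 12.0416
d((4, -3), (-5, 4)) = 11.4018
d((-5, 5), (-5, 4)) = 1.0 <-- minimum

Closest pair: (-5, 5) and (-5, 4) with distance 1.0

The closest pair is (-5, 5) and (-5, 4) with Euclidean distance 1.0. For 5 points, brute-force pairwise comparison is shown above. For large n, the divide-and-conquer algorithm (sort by x, recurse on halves, check the dividing strip) achieves O(n log n).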